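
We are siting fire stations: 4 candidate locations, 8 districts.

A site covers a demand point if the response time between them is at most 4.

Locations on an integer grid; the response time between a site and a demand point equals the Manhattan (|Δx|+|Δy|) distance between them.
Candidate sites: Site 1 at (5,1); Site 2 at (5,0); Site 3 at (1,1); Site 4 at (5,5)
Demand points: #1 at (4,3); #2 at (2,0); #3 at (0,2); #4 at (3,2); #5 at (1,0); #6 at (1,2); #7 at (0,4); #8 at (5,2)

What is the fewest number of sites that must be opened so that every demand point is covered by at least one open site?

Coverage sets (demand points within 4 of each site):
  Site 1: {#1, #2, #4, #8}
  Site 2: {#1, #2, #4, #5, #8}
  Site 3: {#2, #3, #4, #5, #6, #7}
  Site 4: {#1, #8}
No single site covers all 8 demand points.
But {Site 1, Site 3} covers everything, so the minimum is 2.

2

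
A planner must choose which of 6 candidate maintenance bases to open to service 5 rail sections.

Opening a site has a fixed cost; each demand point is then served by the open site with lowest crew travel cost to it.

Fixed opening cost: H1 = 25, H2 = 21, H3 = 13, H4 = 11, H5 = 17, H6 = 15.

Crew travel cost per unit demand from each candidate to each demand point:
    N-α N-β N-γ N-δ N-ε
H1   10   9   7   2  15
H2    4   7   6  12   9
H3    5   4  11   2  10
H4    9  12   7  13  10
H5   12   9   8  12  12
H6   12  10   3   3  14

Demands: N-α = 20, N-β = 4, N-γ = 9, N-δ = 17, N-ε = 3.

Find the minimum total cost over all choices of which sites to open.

Open {H2, H3, H6}: assign each demand point to its cheapest open site.
  N-α→H2 20×4=80, N-β→H3 4×4=16, N-γ→H6 9×3=27, N-δ→H3 17×2=34, N-ε→H2 3×9=27
  crew travel cost 184, fixed 49 → total 233.
Compare {H3, H6}: crew travel cost 207 + fixed 28 = 235.
Compare {H2, H3, H4, H6}: crew travel cost 184 + fixed 60 = 244.
Compare {H2, H3}: crew travel cost 211 + fixed 34 = 245.
All other subsets cost ≥ 235. Minimum total cost: 233.

233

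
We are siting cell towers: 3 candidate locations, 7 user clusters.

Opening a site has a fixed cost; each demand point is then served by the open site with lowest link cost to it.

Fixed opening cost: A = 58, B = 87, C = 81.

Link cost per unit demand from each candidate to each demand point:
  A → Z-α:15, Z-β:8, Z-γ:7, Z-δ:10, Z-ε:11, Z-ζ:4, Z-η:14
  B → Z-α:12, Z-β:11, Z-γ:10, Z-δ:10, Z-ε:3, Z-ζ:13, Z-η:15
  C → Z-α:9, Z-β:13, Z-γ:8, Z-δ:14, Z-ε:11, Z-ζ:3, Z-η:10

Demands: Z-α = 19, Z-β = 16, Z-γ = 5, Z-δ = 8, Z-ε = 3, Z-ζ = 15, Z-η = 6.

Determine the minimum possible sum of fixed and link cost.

691

Open {A, C}: assign each demand point to its cheapest open site.
  Z-α→C 19×9=171, Z-β→A 16×8=128, Z-γ→A 5×7=35, Z-δ→A 8×10=80, Z-ε→A 3×11=33, Z-ζ→C 15×3=45, Z-η→C 6×10=60
  link cost 552, fixed 139 → total 691.
Compare {B, C}: link cost 581 + fixed 168 = 749.
Compare {C}: link cost 669 + fixed 81 = 750.
Compare {A, B, C}: link cost 528 + fixed 226 = 754.
All other subsets cost ≥ 749. Minimum total cost: 691.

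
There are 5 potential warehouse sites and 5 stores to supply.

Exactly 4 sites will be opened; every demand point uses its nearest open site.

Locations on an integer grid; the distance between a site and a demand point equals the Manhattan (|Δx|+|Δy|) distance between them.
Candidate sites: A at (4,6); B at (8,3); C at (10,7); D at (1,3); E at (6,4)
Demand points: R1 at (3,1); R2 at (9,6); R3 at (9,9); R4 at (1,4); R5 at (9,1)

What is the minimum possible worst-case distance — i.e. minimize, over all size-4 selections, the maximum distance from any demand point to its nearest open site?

4

Open {A, B, C, D}.
  Farthest demand point is R1 at distance 4 (to D); all others are ≤ 4.
With {B, C, D, E} the worst case is 4.
With {A, B, C, E} the worst case is 6.
No size-4 selection achieves below 4.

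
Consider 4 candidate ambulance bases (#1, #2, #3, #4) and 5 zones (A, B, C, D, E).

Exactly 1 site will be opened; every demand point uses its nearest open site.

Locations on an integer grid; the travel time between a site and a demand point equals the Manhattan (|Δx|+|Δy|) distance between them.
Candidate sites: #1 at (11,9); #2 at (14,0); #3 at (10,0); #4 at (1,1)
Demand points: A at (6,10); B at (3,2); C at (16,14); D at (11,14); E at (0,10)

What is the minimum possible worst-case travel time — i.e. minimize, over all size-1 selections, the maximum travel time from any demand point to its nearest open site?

15

Open {#1}.
  Farthest demand point is B at travel time 15 (to #1); all others are ≤ 15.
With {#3} the worst case is 20.
With {#2} the worst case is 24.
No size-1 selection achieves below 15.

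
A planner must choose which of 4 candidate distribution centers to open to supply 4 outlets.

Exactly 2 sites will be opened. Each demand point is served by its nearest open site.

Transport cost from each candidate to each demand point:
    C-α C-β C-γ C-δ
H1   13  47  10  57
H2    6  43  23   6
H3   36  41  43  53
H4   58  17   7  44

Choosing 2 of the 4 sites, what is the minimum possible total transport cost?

36

Open {H2, H4}.
  C-α→H2 6, C-β→H4 17, C-γ→H4 7, C-δ→H2 6  ⇒ total 36.
Compare {H1, H2}: total 65.
Compare {H2, H3}: total 76.
No size-2 selection does better; minimum is 36.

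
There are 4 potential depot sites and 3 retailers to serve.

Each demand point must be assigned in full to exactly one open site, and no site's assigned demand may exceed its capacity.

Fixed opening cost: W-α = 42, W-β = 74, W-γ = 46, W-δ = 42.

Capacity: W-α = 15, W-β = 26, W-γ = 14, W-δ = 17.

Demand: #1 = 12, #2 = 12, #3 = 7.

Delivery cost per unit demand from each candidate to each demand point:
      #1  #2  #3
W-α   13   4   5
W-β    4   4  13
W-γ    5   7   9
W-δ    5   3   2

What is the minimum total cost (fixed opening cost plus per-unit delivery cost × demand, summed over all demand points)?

226

Open {W-β, W-δ}; cheapest assignment that respects the capacities:
  W-β (cap 26, load 24): #1, #2 — cost 12×4 + 12×4 = 96
  W-δ (cap 17, load 7): #3 — cost 7×2 = 14
  Shipping 110, fixed 116 → total 226.
  Any other capacity-feasible assignment to {W-β, W-δ} ships for at least 110.
Compare {W-α, W-β}: its best feasible assignment gives total 247.
Compare {W-α, W-γ, W-δ}: its best feasible assignment gives total 252.
Every other set of open sites that can feasibly serve all demand totals ≥ 247 even under its best assignment. Minimum: 226.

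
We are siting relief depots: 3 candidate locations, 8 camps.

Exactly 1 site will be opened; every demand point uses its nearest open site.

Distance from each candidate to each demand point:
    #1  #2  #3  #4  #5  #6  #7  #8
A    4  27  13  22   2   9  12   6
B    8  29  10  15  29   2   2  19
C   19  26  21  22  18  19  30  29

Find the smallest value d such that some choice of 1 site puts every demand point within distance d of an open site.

Open {A}.
  Farthest demand point is #2 at distance 27 (to A); all others are ≤ 27.
With {B} the worst case is 29.
With {C} the worst case is 30.
No size-1 selection achieves below 27.

27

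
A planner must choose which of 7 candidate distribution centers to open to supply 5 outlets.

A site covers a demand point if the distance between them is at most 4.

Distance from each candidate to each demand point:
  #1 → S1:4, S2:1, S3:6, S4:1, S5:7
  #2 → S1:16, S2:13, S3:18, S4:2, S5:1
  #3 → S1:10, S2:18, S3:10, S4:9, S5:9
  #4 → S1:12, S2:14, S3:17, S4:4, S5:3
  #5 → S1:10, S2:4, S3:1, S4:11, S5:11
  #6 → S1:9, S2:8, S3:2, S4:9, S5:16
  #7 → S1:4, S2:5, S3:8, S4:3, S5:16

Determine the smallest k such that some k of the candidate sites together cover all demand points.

3

Coverage sets (demand points within 4 of each site):
  #1: {S1, S2, S4}
  #2: {S4, S5}
  #3: {}
  #4: {S4, S5}
  #5: {S2, S3}
  #6: {S3}
  #7: {S1, S4}
No 2 sites suffice: every size-2 union leaves at least one demand point uncovered.
But {#1, #2, #5} covers everything, so the minimum is 3.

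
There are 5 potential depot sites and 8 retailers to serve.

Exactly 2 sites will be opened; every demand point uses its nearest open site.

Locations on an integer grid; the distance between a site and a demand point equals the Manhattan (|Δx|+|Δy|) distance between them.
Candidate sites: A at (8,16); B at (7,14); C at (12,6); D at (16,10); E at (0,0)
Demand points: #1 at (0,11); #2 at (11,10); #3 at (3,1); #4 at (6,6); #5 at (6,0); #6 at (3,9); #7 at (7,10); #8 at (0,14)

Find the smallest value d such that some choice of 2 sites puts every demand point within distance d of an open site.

10

Open {B, E}.
  Farthest demand point is #1 at distance 10 (to B); all others are ≤ 10.
With {A, E} the worst case is 12.
With {A, C} the worst case is 14.
No size-2 selection achieves below 10.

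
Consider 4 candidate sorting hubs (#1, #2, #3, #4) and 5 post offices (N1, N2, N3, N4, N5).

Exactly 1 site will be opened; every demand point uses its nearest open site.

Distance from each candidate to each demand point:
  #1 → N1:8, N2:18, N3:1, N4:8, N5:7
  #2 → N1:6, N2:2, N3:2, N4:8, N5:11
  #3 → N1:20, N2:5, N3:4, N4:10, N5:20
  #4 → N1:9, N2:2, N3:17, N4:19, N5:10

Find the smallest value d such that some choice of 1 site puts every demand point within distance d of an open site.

11

Open {#2}.
  Farthest demand point is N5 at distance 11 (to #2); all others are ≤ 11.
With {#1} the worst case is 18.
With {#4} the worst case is 19.
No size-1 selection achieves below 11.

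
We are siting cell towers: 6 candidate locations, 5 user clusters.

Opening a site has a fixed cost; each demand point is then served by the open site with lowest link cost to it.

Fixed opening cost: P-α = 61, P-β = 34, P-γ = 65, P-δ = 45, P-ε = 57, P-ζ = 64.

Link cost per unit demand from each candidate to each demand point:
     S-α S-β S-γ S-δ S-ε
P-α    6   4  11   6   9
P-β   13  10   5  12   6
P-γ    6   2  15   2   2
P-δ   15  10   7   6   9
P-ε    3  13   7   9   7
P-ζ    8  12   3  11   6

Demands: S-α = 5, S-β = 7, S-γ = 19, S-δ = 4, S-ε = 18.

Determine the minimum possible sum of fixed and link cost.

274

Open {P-γ, P-ζ}: assign each demand point to its cheapest open site.
  S-α→P-γ 5×6=30, S-β→P-γ 7×2=14, S-γ→P-ζ 19×3=57, S-δ→P-γ 4×2=8, S-ε→P-γ 18×2=36
  link cost 145, fixed 129 → total 274.
Compare {P-β, P-γ}: link cost 183 + fixed 99 = 282.
Compare {P-β, P-γ, P-ζ}: link cost 145 + fixed 163 = 308.
Compare {P-γ, P-ε, P-ζ}: link cost 130 + fixed 186 = 316.
All other subsets cost ≥ 282. Minimum total cost: 274.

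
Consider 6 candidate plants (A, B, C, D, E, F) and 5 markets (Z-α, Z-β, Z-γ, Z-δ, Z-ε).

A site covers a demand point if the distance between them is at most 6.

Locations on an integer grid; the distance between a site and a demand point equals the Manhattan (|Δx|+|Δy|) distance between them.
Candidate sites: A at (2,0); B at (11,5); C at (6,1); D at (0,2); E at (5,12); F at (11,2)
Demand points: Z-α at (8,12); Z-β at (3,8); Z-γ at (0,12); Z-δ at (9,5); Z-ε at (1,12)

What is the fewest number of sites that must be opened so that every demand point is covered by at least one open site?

Coverage sets (demand points within 6 of each site):
  A: {}
  B: {Z-δ}
  C: {}
  D: {}
  E: {Z-α, Z-β, Z-γ, Z-ε}
  F: {Z-δ}
No single site covers all 5 demand points.
But {B, E} covers everything, so the minimum is 2.

2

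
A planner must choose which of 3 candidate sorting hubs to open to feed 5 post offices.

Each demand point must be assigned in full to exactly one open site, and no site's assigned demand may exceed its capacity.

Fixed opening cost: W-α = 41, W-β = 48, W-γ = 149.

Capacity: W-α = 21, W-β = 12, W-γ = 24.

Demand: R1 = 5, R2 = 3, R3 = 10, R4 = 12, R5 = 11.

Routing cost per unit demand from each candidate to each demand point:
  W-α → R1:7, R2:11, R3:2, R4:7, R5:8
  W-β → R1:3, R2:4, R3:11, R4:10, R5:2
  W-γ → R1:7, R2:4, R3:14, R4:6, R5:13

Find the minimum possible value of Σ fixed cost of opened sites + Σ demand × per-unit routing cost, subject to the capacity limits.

399

Open {W-α, W-β, W-γ}; cheapest assignment that respects the capacities:
  W-α (cap 21, load 15): R1, R3 — cost 5×7 + 10×2 = 55
  W-β (cap 12, load 11): R5 — cost 11×2 = 22
  W-γ (cap 24, load 15): R2, R4 — cost 3×4 + 12×6 = 84
  Shipping 161, fixed 238 → total 399.
  Any other capacity-feasible assignment to {W-α, W-β, W-γ} ships for at least 161.
Compare {W-α, W-γ}: its best feasible assignment gives total 417.
Every other set of open sites that can feasibly serve all demand totals ≥ 417 even under its best assignment. Minimum: 399.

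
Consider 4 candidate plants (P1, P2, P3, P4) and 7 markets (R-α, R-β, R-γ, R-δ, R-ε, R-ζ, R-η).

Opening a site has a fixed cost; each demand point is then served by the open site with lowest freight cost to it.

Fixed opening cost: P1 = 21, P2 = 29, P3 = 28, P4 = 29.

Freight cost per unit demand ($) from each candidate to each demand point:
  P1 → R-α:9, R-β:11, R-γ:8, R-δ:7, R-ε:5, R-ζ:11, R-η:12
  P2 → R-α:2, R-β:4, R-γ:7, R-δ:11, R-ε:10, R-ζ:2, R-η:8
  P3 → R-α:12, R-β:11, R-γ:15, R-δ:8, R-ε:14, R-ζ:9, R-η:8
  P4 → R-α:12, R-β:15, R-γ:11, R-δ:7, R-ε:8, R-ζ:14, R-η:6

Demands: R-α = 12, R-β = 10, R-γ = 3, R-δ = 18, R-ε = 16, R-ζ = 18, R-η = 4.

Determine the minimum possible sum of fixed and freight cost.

409

Open {P1, P2}: assign each demand point to its cheapest open site.
  R-α→P2 12×2=24, R-β→P2 10×4=40, R-γ→P2 3×7=21, R-δ→P1 18×7=126, R-ε→P1 16×5=80, R-ζ→P2 18×2=36, R-η→P2 4×8=32
  freight cost 359, fixed 50 → total 409.
Compare {P1, P2, P4}: freight cost 351 + fixed 79 = 430.
Compare {P1, P2, P3}: freight cost 359 + fixed 78 = 437.
Compare {P2, P4}: freight cost 399 + fixed 58 = 457.
All other subsets cost ≥ 430. Minimum total cost: 409.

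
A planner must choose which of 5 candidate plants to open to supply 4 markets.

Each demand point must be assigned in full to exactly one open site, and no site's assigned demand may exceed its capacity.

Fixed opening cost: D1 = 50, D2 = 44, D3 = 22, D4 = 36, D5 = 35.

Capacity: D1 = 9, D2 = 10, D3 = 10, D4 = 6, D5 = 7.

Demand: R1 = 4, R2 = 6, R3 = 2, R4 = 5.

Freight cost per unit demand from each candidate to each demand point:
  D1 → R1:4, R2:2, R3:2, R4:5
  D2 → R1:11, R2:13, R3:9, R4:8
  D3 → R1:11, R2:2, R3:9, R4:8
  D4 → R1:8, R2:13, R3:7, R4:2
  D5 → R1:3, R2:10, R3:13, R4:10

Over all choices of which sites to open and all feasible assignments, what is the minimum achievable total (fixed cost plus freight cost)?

143

Open {D1, D3}; cheapest assignment that respects the capacities:
  D1 (cap 9, load 9): R1, R4 — cost 4×4 + 5×5 = 41
  D3 (cap 10, load 8): R2, R3 — cost 6×2 + 2×9 = 30
  Shipping 71, fixed 72 → total 143.
  Any other capacity-feasible assignment to {D1, D3} ships for at least 71.
Compare {D3, D4, D5}: its best feasible assignment gives total 145.
Compare {D1, D3, D4}: its best feasible assignment gives total 150.
Every other set of open sites that can feasibly serve all demand totals ≥ 145 even under its best assignment. Minimum: 143.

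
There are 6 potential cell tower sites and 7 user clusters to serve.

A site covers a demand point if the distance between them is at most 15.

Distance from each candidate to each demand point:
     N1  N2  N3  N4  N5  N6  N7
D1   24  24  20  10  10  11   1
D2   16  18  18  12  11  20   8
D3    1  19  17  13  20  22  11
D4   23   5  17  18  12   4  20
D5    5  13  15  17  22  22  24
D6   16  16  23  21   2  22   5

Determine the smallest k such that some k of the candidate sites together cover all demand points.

2

Coverage sets (demand points within 15 of each site):
  D1: {N4, N5, N6, N7}
  D2: {N4, N5, N7}
  D3: {N1, N4, N7}
  D4: {N2, N5, N6}
  D5: {N1, N2, N3}
  D6: {N5, N7}
No single site covers all 7 demand points.
But {D1, D5} covers everything, so the minimum is 2.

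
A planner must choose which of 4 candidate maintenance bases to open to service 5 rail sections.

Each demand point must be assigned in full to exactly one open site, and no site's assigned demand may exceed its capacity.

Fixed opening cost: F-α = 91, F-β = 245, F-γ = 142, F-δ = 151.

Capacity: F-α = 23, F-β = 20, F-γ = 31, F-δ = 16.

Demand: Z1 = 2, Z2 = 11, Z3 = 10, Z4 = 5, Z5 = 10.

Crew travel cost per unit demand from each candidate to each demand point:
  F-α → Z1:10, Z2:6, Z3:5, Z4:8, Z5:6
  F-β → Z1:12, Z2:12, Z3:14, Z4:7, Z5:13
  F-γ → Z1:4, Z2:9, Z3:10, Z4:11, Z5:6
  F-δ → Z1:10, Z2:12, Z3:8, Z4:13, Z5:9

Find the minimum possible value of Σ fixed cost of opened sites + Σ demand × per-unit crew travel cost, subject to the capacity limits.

Open {F-α, F-γ}; cheapest assignment that respects the capacities:
  F-α (cap 23, load 21): Z2, Z3 — cost 11×6 + 10×5 = 116
  F-γ (cap 31, load 17): Z1, Z4, Z5 — cost 2×4 + 5×11 + 10×6 = 123
  Shipping 239, fixed 233 → total 472.
  Any other capacity-feasible assignment to {F-α, F-γ} ships for at least 239.
Compare {F-α, F-δ}: its best feasible assignment gives total 533.
Compare {F-γ, F-δ}: its best feasible assignment gives total 595.
Every other set of open sites that can feasibly serve all demand totals ≥ 533 even under its best assignment. Minimum: 472.

472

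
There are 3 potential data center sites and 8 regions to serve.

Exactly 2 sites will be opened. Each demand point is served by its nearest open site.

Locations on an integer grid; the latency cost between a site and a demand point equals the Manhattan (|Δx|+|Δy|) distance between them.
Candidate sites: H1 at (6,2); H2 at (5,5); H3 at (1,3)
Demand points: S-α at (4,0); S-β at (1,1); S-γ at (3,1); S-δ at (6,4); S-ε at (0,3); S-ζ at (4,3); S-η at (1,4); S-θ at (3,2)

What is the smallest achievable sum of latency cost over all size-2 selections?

20

Open {H1, H3}.
  S-α→H1 4, S-β→H3 2, S-γ→H1 4, S-δ→H1 2, S-ε→H3 1, S-ζ→H1 3, S-η→H3 1, S-θ→H1 3  ⇒ total 20.
Compare {H2, H3}: total 22.
Compare {H1, H2}: total 34.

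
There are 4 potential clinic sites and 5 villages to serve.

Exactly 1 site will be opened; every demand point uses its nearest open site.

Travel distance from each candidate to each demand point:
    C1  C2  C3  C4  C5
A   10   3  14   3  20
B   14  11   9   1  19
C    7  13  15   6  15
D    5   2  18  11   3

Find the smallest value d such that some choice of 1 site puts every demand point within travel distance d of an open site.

Open {C}.
  Farthest demand point is C3 at travel distance 15 (to C); all others are ≤ 15.
With {D} the worst case is 18.
With {B} the worst case is 19.
No size-1 selection achieves below 15.

15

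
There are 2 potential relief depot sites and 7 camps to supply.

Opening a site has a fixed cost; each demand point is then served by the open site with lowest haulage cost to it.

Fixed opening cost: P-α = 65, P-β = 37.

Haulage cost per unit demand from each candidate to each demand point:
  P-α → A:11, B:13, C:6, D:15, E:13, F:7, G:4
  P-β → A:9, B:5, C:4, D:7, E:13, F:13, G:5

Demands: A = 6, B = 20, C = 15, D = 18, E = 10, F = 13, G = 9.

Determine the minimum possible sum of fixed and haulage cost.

Open {P-α, P-β}: assign each demand point to its cheapest open site.
  A→P-β 6×9=54, B→P-β 20×5=100, C→P-β 15×4=60, D→P-β 18×7=126, E→P-α 10×13=130, F→P-α 13×7=91, G→P-α 9×4=36
  haulage cost 597, fixed 102 → total 699.
Compare {P-β}: haulage cost 684 + fixed 37 = 721.
Compare {P-α}: haulage cost 943 + fixed 65 = 1008.

699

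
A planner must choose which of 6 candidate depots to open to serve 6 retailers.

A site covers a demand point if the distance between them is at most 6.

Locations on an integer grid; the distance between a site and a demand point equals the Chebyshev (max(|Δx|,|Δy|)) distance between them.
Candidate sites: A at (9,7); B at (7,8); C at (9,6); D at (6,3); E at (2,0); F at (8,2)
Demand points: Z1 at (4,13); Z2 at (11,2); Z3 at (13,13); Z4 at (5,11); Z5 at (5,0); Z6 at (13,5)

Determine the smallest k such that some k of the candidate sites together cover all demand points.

Coverage sets (demand points within 6 of each site):
  A: {Z1, Z2, Z3, Z4, Z6}
  B: {Z1, Z2, Z3, Z4, Z6}
  C: {Z2, Z4, Z5, Z6}
  D: {Z2, Z5}
  E: {Z5}
  F: {Z2, Z5, Z6}
No single site covers all 6 demand points.
But {A, C} covers everything, so the minimum is 2.

2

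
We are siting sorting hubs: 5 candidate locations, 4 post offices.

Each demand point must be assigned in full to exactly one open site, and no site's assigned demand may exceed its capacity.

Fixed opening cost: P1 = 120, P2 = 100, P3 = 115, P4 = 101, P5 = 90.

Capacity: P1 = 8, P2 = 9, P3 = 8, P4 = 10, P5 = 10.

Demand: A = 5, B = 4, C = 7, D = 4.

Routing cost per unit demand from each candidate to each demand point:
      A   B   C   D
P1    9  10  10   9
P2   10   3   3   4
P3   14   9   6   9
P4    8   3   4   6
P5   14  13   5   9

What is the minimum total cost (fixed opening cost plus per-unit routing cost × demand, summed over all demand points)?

394

Open {P2, P4, P5}; cheapest assignment that respects the capacities:
  P2 (cap 9, load 8): B, D — cost 4×3 + 4×4 = 28
  P4 (cap 10, load 5): A — cost 5×8 = 40
  P5 (cap 10, load 7): C — cost 7×5 = 35
  Shipping 103, fixed 291 → total 394.
  Any other capacity-feasible assignment to {P2, P4, P5} ships for at least 103.
Compare {P1, P2, P5}: its best feasible assignment gives total 418.
Compare {P1, P2, P4}: its best feasible assignment gives total 422.
Every other set of open sites that can feasibly serve all demand totals ≥ 418 even under its best assignment. Minimum: 394.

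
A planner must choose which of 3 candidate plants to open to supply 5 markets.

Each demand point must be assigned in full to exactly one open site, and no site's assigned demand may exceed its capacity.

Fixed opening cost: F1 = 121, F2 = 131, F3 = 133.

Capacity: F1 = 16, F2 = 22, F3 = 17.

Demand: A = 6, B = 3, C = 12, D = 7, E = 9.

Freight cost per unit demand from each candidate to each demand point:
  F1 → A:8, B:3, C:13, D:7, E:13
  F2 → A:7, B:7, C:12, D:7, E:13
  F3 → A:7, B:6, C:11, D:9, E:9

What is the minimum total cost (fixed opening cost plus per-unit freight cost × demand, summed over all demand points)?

Open {F2, F3}; cheapest assignment that respects the capacities:
  F2 (cap 22, load 22): B, C, D — cost 3×7 + 12×12 + 7×7 = 214
  F3 (cap 17, load 15): A, E — cost 6×7 + 9×9 = 123
  Shipping 337, fixed 264 → total 601.
  Any other capacity-feasible assignment to {F2, F3} ships for at least 337.
Compare {F1, F2}: its best feasible assignment gives total 619.
Compare {F1, F2, F3}: its best feasible assignment gives total 710.
Every other set of open sites that can feasibly serve all demand totals ≥ 619 even under its best assignment. Minimum: 601.

601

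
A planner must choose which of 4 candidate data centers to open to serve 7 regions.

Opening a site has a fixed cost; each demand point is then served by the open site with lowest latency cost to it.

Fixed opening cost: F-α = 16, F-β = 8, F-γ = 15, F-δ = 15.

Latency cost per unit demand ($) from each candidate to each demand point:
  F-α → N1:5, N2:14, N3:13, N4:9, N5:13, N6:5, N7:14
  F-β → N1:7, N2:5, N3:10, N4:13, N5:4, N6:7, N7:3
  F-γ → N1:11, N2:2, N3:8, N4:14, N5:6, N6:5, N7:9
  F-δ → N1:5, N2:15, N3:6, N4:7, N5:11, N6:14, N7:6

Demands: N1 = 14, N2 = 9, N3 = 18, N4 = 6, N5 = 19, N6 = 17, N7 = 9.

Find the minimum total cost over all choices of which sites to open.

Open {F-β, F-γ, F-δ}: assign each demand point to its cheapest open site.
  N1→F-δ 14×5=70, N2→F-γ 9×2=18, N3→F-δ 18×6=108, N4→F-δ 6×7=42, N5→F-β 19×4=76, N6→F-γ 17×5=85, N7→F-β 9×3=27
  latency cost 426, fixed 38 → total 464.
Compare {F-α, F-β, F-γ, F-δ}: latency cost 426 + fixed 54 = 480.
Compare {F-α, F-β, F-δ}: latency cost 453 + fixed 39 = 492.
Compare {F-β, F-δ}: latency cost 487 + fixed 23 = 510.
All other subsets cost ≥ 480. Minimum total cost: 464.

464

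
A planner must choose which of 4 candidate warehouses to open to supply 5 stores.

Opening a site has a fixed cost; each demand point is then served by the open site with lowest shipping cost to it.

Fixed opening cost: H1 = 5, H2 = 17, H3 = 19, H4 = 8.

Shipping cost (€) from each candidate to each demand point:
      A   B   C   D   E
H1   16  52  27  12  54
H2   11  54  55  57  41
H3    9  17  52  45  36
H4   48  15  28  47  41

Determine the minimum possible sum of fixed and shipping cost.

124

Open {H1, H4}: assign each demand point to its cheapest open site.
  A→H1 16, B→H4 15, C→H1 27, D→H1 12, E→H4 41
  shipping cost 111, fixed 13 → total 124.
Compare {H1, H3}: shipping cost 101 + fixed 24 = 125.
Compare {H1, H3, H4}: shipping cost 99 + fixed 32 = 131.
Compare {H1, H2, H4}: shipping cost 106 + fixed 30 = 136.
All other subsets cost ≥ 125. Minimum total cost: 124.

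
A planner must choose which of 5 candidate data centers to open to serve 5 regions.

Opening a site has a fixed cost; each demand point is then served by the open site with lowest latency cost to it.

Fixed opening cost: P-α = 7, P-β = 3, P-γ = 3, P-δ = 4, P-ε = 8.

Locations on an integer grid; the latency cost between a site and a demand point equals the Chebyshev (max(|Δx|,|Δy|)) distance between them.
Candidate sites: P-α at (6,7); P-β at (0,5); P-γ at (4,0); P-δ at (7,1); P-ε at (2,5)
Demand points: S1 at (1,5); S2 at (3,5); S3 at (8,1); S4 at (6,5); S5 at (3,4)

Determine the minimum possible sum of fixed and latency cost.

Open {P-β, P-δ}: assign each demand point to its cheapest open site.
  S1→P-β 1, S2→P-β 3, S3→P-δ 1, S4→P-δ 4, S5→P-β 3
  latency cost 12, fixed 7 → total 19.
Compare {P-δ, P-ε}: latency cost 8 + fixed 12 = 20.
Compare {P-ε}: latency cost 13 + fixed 8 = 21.
Compare {P-β, P-γ}: latency cost 16 + fixed 6 = 22.
All other subsets cost ≥ 20. Minimum total cost: 19.

19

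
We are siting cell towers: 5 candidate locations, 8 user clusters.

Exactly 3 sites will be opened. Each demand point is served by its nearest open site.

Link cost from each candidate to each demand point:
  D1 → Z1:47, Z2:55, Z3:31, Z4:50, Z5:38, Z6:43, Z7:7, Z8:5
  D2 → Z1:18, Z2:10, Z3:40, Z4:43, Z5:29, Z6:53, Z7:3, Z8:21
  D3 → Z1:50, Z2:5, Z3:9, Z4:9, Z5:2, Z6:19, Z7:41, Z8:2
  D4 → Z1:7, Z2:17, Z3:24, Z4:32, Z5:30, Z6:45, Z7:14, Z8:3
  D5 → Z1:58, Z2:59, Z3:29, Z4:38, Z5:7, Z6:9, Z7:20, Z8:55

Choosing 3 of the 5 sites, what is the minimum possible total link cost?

56

Open {D2, D3, D4}.
  Z1→D4 7, Z2→D3 5, Z3→D3 9, Z4→D3 9, Z5→D3 2, Z6→D3 19, Z7→D2 3, Z8→D3 2  ⇒ total 56.
Compare {D2, D3, D5}: total 57.
Compare {D3, D4, D5}: total 57.
No size-3 selection does better; minimum is 56.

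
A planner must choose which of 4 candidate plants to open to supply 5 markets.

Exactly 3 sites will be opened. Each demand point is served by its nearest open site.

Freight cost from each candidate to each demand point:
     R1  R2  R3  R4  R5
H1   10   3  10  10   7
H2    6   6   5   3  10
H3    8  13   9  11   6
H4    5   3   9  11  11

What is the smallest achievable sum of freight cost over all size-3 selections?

Open {H2, H3, H4}.
  R1→H4 5, R2→H4 3, R3→H2 5, R4→H2 3, R5→H3 6  ⇒ total 22.
Compare {H1, H2, H3}: total 23.
Compare {H1, H2, H4}: total 23.
No size-3 selection does better; minimum is 22.

22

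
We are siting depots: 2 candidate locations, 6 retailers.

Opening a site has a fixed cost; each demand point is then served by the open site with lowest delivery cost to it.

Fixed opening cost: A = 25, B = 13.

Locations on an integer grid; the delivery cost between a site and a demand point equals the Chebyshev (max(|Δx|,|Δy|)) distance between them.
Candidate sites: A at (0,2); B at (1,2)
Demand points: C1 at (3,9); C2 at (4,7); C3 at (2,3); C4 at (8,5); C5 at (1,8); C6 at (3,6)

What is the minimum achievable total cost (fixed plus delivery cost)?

43

Open {B}: assign each demand point to its cheapest open site.
  C1→B 7, C2→B 5, C3→B 1, C4→B 7, C5→B 6, C6→B 4
  delivery cost 30, fixed 13 → total 43.
Compare {A}: delivery cost 32 + fixed 25 = 57.
Compare {A, B}: delivery cost 30 + fixed 38 = 68.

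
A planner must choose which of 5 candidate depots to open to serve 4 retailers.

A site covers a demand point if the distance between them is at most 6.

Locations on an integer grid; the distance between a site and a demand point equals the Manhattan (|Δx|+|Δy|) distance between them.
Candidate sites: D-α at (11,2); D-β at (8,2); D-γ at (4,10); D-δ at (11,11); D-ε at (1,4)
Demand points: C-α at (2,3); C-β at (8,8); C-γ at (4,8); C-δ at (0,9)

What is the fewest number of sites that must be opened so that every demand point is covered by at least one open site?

Coverage sets (demand points within 6 of each site):
  D-α: {}
  D-β: {C-β}
  D-γ: {C-β, C-γ, C-δ}
  D-δ: {C-β}
  D-ε: {C-α, C-δ}
No single site covers all 4 demand points.
But {D-γ, D-ε} covers everything, so the minimum is 2.

2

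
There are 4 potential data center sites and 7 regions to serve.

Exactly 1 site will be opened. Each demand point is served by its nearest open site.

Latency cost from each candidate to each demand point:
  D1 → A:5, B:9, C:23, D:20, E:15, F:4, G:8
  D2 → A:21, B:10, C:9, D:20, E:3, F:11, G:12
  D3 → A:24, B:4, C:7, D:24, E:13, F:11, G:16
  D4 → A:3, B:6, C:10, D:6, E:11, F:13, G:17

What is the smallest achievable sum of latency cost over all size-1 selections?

66

Open {D4}.
  A→D4 3, B→D4 6, C→D4 10, D→D4 6, E→D4 11, F→D4 13, G→D4 17  ⇒ total 66.
Compare {D1}: total 84.
Compare {D2}: total 86.
No size-1 selection does better; minimum is 66.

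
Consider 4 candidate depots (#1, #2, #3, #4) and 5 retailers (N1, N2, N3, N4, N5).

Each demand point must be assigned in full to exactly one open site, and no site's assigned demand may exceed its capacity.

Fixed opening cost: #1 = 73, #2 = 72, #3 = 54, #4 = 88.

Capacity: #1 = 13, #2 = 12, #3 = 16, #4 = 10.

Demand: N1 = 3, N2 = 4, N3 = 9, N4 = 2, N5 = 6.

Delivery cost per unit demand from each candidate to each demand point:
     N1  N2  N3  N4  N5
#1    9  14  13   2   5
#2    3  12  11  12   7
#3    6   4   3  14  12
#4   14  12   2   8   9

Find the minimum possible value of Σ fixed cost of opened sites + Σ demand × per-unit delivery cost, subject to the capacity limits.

Open {#1, #3}; cheapest assignment that respects the capacities:
  #1 (cap 13, load 8): N4, N5 — cost 2×2 + 6×5 = 34
  #3 (cap 16, load 16): N1, N2, N3 — cost 3×6 + 4×4 + 9×3 = 61
  Shipping 95, fixed 127 → total 222.
  Any other capacity-feasible assignment to {#1, #3} ships for at least 95.
Compare {#2, #3}: its best feasible assignment gives total 244.
Compare {#3, #4}: its best feasible assignment gives total 273.
Every other set of open sites that can feasibly serve all demand totals ≥ 244 even under its best assignment. Minimum: 222.

222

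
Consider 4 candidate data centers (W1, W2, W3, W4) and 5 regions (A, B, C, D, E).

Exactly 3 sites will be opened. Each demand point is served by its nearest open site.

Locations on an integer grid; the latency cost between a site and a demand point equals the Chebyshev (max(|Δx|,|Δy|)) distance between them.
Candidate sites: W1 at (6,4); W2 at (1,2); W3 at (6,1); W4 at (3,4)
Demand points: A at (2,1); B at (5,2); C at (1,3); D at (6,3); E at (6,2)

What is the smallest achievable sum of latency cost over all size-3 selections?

5

Open {W1, W2, W3}.
  A→W2 1, B→W3 1, C→W2 1, D→W1 1, E→W3 1  ⇒ total 5.
Compare {W2, W3, W4}: total 6.
Compare {W1, W2, W4}: total 7.
No size-3 selection does better; minimum is 5.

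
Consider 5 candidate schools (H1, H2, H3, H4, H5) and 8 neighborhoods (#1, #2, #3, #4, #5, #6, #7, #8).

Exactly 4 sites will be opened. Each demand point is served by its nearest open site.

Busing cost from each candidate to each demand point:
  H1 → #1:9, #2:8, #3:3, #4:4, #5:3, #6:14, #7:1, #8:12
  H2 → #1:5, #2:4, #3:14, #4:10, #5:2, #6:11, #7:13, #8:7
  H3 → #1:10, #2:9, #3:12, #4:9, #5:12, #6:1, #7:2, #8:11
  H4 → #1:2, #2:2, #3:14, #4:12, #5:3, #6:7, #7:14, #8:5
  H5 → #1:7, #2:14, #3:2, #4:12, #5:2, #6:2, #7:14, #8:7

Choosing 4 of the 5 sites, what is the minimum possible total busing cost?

19

Open {H1, H3, H4, H5}.
  #1→H4 2, #2→H4 2, #3→H5 2, #4→H1 4, #5→H5 2, #6→H3 1, #7→H1 1, #8→H4 5  ⇒ total 19.
Compare {H1, H2, H3, H4}: total 20.
Compare {H1, H2, H4, H5}: total 20.
No size-4 selection does better; minimum is 19.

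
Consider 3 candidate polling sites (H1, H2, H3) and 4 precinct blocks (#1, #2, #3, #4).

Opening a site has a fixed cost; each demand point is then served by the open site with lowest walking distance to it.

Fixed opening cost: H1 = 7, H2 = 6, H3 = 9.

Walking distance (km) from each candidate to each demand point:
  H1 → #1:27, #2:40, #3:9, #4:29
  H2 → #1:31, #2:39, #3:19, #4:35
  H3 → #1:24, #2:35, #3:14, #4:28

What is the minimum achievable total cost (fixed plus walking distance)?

Open {H3}: assign each demand point to its cheapest open site.
  #1→H3 24, #2→H3 35, #3→H3 14, #4→H3 28
  walking distance 101, fixed 9 → total 110.
Compare {H1}: walking distance 105 + fixed 7 = 112.
Compare {H1, H3}: walking distance 96 + fixed 16 = 112.
Compare {H2, H3}: walking distance 101 + fixed 15 = 116.
All other subsets cost ≥ 112. Minimum total cost: 110.

110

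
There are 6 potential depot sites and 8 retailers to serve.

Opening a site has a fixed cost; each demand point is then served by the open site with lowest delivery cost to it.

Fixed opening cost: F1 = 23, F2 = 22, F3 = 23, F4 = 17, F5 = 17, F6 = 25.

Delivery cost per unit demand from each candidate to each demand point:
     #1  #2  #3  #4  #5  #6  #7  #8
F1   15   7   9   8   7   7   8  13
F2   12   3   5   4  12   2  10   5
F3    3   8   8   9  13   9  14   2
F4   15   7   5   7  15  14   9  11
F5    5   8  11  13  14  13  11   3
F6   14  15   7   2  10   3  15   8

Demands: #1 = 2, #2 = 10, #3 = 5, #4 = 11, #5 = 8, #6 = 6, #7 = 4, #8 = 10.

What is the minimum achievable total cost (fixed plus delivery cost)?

Open {F1, F2, F3}: assign each demand point to its cheapest open site.
  #1→F3 2×3=6, #2→F2 10×3=30, #3→F2 5×5=25, #4→F2 11×4=44, #5→F1 8×7=56, #6→F2 6×2=12, #7→F1 4×8=32, #8→F3 10×2=20
  delivery cost 225, fixed 68 → total 293.
Compare {F1, F2, F3, F6}: delivery cost 203 + fixed 93 = 296.
Compare {F1, F2, F5}: delivery cost 239 + fixed 62 = 301.
Compare {F1, F2, F5, F6}: delivery cost 217 + fixed 87 = 304.
All other subsets cost ≥ 296. Minimum total cost: 293.

293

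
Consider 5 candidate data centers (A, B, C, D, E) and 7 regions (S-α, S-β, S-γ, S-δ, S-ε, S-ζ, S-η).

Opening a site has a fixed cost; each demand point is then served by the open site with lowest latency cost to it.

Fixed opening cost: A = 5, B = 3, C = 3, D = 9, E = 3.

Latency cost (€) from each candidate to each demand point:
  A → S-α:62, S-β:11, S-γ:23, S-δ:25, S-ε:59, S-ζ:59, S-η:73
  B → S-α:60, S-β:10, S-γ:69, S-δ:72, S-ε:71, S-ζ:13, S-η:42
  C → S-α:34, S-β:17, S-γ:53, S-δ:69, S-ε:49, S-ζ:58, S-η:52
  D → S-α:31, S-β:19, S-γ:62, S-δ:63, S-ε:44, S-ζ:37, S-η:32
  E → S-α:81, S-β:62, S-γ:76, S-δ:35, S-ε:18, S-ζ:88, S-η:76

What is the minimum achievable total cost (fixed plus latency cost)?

172

Open {A, B, D, E}: assign each demand point to its cheapest open site.
  S-α→D 31, S-β→B 10, S-γ→A 23, S-δ→A 25, S-ε→E 18, S-ζ→B 13, S-η→D 32
  latency cost 152, fixed 20 → total 172.
Compare {A, B, C, D, E}: latency cost 152 + fixed 23 = 175.
Compare {A, B, C, E}: latency cost 165 + fixed 14 = 179.
Compare {A, D, E}: latency cost 177 + fixed 17 = 194.
All other subsets cost ≥ 175. Minimum total cost: 172.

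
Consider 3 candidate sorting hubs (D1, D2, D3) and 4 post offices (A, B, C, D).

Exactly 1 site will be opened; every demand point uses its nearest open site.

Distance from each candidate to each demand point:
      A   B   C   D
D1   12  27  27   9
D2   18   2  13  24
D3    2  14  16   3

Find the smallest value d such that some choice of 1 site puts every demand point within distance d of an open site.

Open {D3}.
  Farthest demand point is C at distance 16 (to D3); all others are ≤ 16.
With {D2} the worst case is 24.
With {D1} the worst case is 27.
No size-1 selection achieves below 16.

16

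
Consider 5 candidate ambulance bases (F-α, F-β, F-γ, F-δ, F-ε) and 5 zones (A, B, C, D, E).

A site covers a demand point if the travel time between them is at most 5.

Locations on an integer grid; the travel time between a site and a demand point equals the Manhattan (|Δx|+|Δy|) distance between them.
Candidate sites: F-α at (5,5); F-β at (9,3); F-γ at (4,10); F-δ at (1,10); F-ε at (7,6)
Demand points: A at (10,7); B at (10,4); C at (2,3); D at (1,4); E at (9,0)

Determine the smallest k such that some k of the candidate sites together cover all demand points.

2

Coverage sets (demand points within 5 of each site):
  F-α: {C, D}
  F-β: {A, B, E}
  F-γ: {}
  F-δ: {}
  F-ε: {A, B}
No single site covers all 5 demand points.
But {F-α, F-β} covers everything, so the minimum is 2.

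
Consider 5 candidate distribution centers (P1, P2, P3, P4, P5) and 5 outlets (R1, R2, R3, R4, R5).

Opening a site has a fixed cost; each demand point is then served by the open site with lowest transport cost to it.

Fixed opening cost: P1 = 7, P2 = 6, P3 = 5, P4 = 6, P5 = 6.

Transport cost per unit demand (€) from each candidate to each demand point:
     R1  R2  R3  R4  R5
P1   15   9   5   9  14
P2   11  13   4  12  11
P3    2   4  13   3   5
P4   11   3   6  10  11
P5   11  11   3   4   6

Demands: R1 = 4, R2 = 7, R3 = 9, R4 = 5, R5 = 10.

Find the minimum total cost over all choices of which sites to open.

Open {P3, P4, P5}: assign each demand point to its cheapest open site.
  R1→P3 4×2=8, R2→P4 7×3=21, R3→P5 9×3=27, R4→P3 5×3=15, R5→P3 10×5=50
  transport cost 121, fixed 17 → total 138.
Compare {P3, P5}: transport cost 128 + fixed 11 = 139.
Compare {P2, P3, P4, P5}: transport cost 121 + fixed 23 = 144.
Compare {P2, P3, P5}: transport cost 128 + fixed 17 = 145.
All other subsets cost ≥ 139. Minimum total cost: 138.

138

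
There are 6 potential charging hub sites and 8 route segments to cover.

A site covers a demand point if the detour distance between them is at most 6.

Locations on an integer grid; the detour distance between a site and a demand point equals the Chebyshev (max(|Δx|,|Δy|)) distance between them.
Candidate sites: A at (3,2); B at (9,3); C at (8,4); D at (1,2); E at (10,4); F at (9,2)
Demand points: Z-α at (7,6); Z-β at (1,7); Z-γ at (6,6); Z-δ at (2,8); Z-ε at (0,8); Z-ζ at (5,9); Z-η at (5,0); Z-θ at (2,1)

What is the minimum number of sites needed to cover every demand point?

2

Coverage sets (demand points within 6 of each site):
  A: {Z-α, Z-β, Z-γ, Z-δ, Z-ε, Z-η, Z-θ}
  B: {Z-α, Z-γ, Z-ζ, Z-η}
  C: {Z-α, Z-γ, Z-δ, Z-ζ, Z-η, Z-θ}
  D: {Z-α, Z-β, Z-γ, Z-δ, Z-ε, Z-η, Z-θ}
  E: {Z-α, Z-γ, Z-ζ, Z-η}
  F: {Z-α, Z-γ, Z-η}
No single site covers all 8 demand points.
But {A, B} covers everything, so the minimum is 2.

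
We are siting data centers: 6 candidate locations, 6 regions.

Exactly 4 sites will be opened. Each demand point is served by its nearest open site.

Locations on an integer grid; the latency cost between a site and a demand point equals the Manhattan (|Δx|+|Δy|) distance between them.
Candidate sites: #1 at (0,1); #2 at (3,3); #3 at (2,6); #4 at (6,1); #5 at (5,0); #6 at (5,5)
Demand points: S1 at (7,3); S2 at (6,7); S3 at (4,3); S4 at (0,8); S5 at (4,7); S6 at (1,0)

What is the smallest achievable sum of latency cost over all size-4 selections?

Open {#1, #2, #3, #6}.
  S1→#2 4, S2→#6 3, S3→#2 1, S4→#3 4, S5→#3 3, S6→#1 2  ⇒ total 17.
Compare {#1, #2, #3, #4}: total 18.
Compare {#1, #3, #4, #6}: total 18.
No size-4 selection does better; minimum is 17.

17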